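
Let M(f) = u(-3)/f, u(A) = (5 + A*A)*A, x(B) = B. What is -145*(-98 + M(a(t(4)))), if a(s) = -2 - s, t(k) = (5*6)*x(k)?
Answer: 863765/61 ≈ 14160.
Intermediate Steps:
t(k) = 30*k (t(k) = (5*6)*k = 30*k)
u(A) = A*(5 + A²) (u(A) = (5 + A²)*A = A*(5 + A²))
M(f) = -42/f (M(f) = (-3*(5 + (-3)²))/f = (-3*(5 + 9))/f = (-3*14)/f = -42/f)
-145*(-98 + M(a(t(4)))) = -145*(-98 - 42/(-2 - 30*4)) = -145*(-98 - 42/(-2 - 1*120)) = -145*(-98 - 42/(-2 - 120)) = -145*(-98 - 42/(-122)) = -145*(-98 - 42*(-1/122)) = -145*(-98 + 21/61) = -145*(-5957/61) = 863765/61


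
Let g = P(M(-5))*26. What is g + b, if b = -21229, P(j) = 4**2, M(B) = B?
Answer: -20813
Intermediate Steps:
P(j) = 16
g = 416 (g = 16*26 = 416)
g + b = 416 - 21229 = -20813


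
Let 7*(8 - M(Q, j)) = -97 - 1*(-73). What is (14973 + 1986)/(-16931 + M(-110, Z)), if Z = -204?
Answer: -39571/39479 ≈ -1.0023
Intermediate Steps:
M(Q, j) = 80/7 (M(Q, j) = 8 - (-97 - 1*(-73))/7 = 8 - (-97 + 73)/7 = 8 - ⅐*(-24) = 8 + 24/7 = 80/7)
(14973 + 1986)/(-16931 + M(-110, Z)) = (14973 + 1986)/(-16931 + 80/7) = 16959/(-118437/7) = 16959*(-7/118437) = -39571/39479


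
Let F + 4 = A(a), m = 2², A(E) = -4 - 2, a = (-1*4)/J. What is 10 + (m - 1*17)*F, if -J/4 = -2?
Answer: 140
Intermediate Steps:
J = 8 (J = -4*(-2) = 8)
a = -½ (a = -1*4/8 = -4*⅛ = -½ ≈ -0.50000)
A(E) = -6
m = 4
F = -10 (F = -4 - 6 = -10)
10 + (m - 1*17)*F = 10 + (4 - 1*17)*(-10) = 10 + (4 - 17)*(-10) = 10 - 13*(-10) = 10 + 130 = 140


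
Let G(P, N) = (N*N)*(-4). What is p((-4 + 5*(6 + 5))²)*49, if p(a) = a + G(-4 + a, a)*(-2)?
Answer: 2652086241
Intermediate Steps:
G(P, N) = -4*N² (G(P, N) = N²*(-4) = -4*N²)
p(a) = a + 8*a² (p(a) = a - 4*a²*(-2) = a + 8*a²)
p((-4 + 5*(6 + 5))²)*49 = ((-4 + 5*(6 + 5))²*(1 + 8*(-4 + 5*(6 + 5))²))*49 = ((-4 + 5*11)²*(1 + 8*(-4 + 5*11)²))*49 = ((-4 + 55)²*(1 + 8*(-4 + 55)²))*49 = (51²*(1 + 8*51²))*49 = (2601*(1 + 8*2601))*49 = (2601*(1 + 20808))*49 = (2601*20809)*49 = 54124209*49 = 2652086241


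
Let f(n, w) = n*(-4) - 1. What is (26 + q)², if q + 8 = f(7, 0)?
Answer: 121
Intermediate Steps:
f(n, w) = -1 - 4*n (f(n, w) = -4*n - 1 = -1 - 4*n)
q = -37 (q = -8 + (-1 - 4*7) = -8 + (-1 - 28) = -8 - 29 = -37)
(26 + q)² = (26 - 37)² = (-11)² = 121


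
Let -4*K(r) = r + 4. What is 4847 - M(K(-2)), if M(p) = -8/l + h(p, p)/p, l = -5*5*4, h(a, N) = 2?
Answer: 121273/25 ≈ 4850.9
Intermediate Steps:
K(r) = -1 - r/4 (K(r) = -(r + 4)/4 = -(4 + r)/4 = -1 - r/4)
l = -100 (l = -25*4 = -100)
M(p) = 2/25 + 2/p (M(p) = -8/(-100) + 2/p = -8*(-1/100) + 2/p = 2/25 + 2/p)
4847 - M(K(-2)) = 4847 - (2/25 + 2/(-1 - 1/4*(-2))) = 4847 - (2/25 + 2/(-1 + 1/2)) = 4847 - (2/25 + 2/(-1/2)) = 4847 - (2/25 + 2*(-2)) = 4847 - (2/25 - 4) = 4847 - 1*(-98/25) = 4847 + 98/25 = 121273/25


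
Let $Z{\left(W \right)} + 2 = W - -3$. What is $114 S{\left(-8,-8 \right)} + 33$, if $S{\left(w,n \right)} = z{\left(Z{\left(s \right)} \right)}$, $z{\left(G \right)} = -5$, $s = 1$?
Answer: $-537$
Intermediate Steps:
$Z{\left(W \right)} = 1 + W$ ($Z{\left(W \right)} = -2 + \left(W - -3\right) = -2 + \left(W + 3\right) = -2 + \left(3 + W\right) = 1 + W$)
$S{\left(w,n \right)} = -5$
$114 S{\left(-8,-8 \right)} + 33 = 114 \left(-5\right) + 33 = -570 + 33 = -537$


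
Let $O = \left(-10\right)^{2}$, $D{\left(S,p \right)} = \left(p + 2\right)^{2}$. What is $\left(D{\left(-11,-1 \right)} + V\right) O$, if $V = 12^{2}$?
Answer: $14500$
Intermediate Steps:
$D{\left(S,p \right)} = \left(2 + p\right)^{2}$
$V = 144$
$O = 100$
$\left(D{\left(-11,-1 \right)} + V\right) O = \left(\left(2 - 1\right)^{2} + 144\right) 100 = \left(1^{2} + 144\right) 100 = \left(1 + 144\right) 100 = 145 \cdot 100 = 14500$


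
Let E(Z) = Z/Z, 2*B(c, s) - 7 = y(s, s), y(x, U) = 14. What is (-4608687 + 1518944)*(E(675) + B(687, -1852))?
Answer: -71064089/2 ≈ -3.5532e+7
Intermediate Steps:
B(c, s) = 21/2 (B(c, s) = 7/2 + (1/2)*14 = 7/2 + 7 = 21/2)
E(Z) = 1
(-4608687 + 1518944)*(E(675) + B(687, -1852)) = (-4608687 + 1518944)*(1 + 21/2) = -3089743*23/2 = -71064089/2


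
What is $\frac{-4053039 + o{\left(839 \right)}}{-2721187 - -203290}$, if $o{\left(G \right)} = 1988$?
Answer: $\frac{4051051}{2517897} \approx 1.6089$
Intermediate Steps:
$\frac{-4053039 + o{\left(839 \right)}}{-2721187 - -203290} = \frac{-4053039 + 1988}{-2721187 - -203290} = - \frac{4051051}{-2721187 + 203290} = - \frac{4051051}{-2517897} = \left(-4051051\right) \left(- \frac{1}{2517897}\right) = \frac{4051051}{2517897}$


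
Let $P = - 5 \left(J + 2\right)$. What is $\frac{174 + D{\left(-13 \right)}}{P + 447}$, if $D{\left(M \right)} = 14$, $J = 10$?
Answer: $\frac{188}{387} \approx 0.48579$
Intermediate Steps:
$P = -60$ ($P = - 5 \left(10 + 2\right) = \left(-5\right) 12 = -60$)
$\frac{174 + D{\left(-13 \right)}}{P + 447} = \frac{174 + 14}{-60 + 447} = \frac{188}{387}$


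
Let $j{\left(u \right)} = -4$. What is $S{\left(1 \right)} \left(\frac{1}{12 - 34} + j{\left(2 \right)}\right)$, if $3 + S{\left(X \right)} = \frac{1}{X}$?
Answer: $\frac{89}{11} \approx 8.0909$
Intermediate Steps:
$S{\left(X \right)} = -3 + \frac{1}{X}$
$S{\left(1 \right)} \left(\frac{1}{12 - 34} + j{\left(2 \right)}\right) = \left(-3 + 1^{-1}\right) \left(\frac{1}{12 - 34} - 4\right) = \left(-3 + 1\right) \left(\frac{1}{-22} - 4\right) = - 2 \left(- \frac{1}{22} - 4\right) = \left(-2\right) \left(- \frac{89}{22}\right) = \frac{89}{11}$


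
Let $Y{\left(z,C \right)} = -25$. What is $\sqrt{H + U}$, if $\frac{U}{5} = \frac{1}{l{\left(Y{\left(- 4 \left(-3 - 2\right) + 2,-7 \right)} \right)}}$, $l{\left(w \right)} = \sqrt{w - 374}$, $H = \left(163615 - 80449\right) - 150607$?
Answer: $\frac{\sqrt{-10736674641 - 1995 i \sqrt{399}}}{399} \approx 0.00048194 - 259.69 i$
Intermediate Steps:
$H = -67441$ ($H = 83166 - 150607 = -67441$)
$l{\left(w \right)} = \sqrt{-374 + w}$
$U = - \frac{5 i \sqrt{399}}{399}$ ($U = \frac{5}{\sqrt{-374 - 25}} = \frac{5}{\sqrt{-399}} = \frac{5}{i \sqrt{399}} = 5 \left(- \frac{i \sqrt{399}}{399}\right) = - \frac{5 i \sqrt{399}}{399} \approx - 0.25031 i$)
$\sqrt{H + U} = \sqrt{-67441 - \frac{5 i \sqrt{399}}{399}}$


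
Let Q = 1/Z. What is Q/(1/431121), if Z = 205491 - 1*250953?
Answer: -143707/15154 ≈ -9.4831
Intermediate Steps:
Z = -45462 (Z = 205491 - 250953 = -45462)
Q = -1/45462 (Q = 1/(-45462) = -1/45462 ≈ -2.1996e-5)
Q/(1/431121) = -1/(45462*(1/431121)) = -1/(45462*1/431121) = -1/45462*431121 = -143707/15154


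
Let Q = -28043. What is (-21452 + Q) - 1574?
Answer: -51069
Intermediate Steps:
(-21452 + Q) - 1574 = (-21452 - 28043) - 1574 = -49495 - 1574 = -51069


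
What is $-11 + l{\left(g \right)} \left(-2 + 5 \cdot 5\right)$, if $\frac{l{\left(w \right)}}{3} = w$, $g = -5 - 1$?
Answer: $-425$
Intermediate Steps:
$g = -6$
$l{\left(w \right)} = 3 w$
$-11 + l{\left(g \right)} \left(-2 + 5 \cdot 5\right) = -11 + 3 \left(-6\right) \left(-2 + 5 \cdot 5\right) = -11 - 18 \left(-2 + 25\right) = -11 - 414 = -425$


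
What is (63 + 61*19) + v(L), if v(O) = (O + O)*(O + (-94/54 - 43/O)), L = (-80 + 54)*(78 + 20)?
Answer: 350854600/27 ≈ 1.2995e+7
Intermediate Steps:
L = -2548 (L = -26*98 = -2548)
v(O) = 2*O*(-47/27 + O - 43/O) (v(O) = (2*O)*(O + (-94*1/54 - 43/O)) = (2*O)*(O + (-47/27 - 43/O)) = (2*O)*(-47/27 + O - 43/O) = 2*O*(-47/27 + O - 43/O))
(63 + 61*19) + v(L) = (63 + 61*19) + (-86 + 2*(-2548)**2 - 94/27*(-2548)) = (63 + 1159) + (-86 + 2*6492304 + 239512/27) = 1222 + (-86 + 12984608 + 239512/27) = 1222 + 350821606/27 = 350854600/27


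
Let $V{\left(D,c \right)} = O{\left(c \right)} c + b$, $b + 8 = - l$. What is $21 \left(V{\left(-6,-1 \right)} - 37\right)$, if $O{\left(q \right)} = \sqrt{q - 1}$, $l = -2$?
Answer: $-903 - 21 i \sqrt{2} \approx -903.0 - 29.698 i$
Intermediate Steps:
$O{\left(q \right)} = \sqrt{-1 + q}$
$b = -6$ ($b = -8 - -2 = -8 + 2 = -6$)
$V{\left(D,c \right)} = -6 + c \sqrt{-1 + c}$ ($V{\left(D,c \right)} = \sqrt{-1 + c} c - 6 = c \sqrt{-1 + c} - 6 = -6 + c \sqrt{-1 + c}$)
$21 \left(V{\left(-6,-1 \right)} - 37\right) = 21 \left(\left(-6 - \sqrt{-1 - 1}\right) - 37\right) = 21 \left(\left(-6 - \sqrt{-2}\right) - 37\right) = 21 \left(\left(-6 - i \sqrt{2}\right) - 37\right) = 21 \left(-43 - i \sqrt{2}\right) = -903 - 21 i \sqrt{2}$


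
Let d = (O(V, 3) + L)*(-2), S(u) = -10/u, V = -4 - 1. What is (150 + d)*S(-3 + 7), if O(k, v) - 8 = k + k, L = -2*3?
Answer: -415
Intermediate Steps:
L = -6
V = -5
O(k, v) = 8 + 2*k (O(k, v) = 8 + (k + k) = 8 + 2*k)
d = 16 (d = ((8 + 2*(-5)) - 6)*(-2) = ((8 - 10) - 6)*(-2) = (-2 - 6)*(-2) = -8*(-2) = 16)
(150 + d)*S(-3 + 7) = (150 + 16)*(-10/(-3 + 7)) = 166*(-10/4) = 166*(-10*¼) = 166*(-5/2) = -415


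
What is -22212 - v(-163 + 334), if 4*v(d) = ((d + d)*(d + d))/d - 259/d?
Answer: -15309713/684 ≈ -22383.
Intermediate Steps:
v(d) = d - 259/(4*d) (v(d) = (((d + d)*(d + d))/d - 259/d)/4 = (((2*d)*(2*d))/d - 259/d)/4 = ((4*d**2)/d - 259/d)/4 = (4*d - 259/d)/4 = (-259/d + 4*d)/4 = d - 259/(4*d))
-22212 - v(-163 + 334) = -22212 - ((-163 + 334) - 259/(4*(-163 + 334))) = -22212 - (171 - 259/4/171) = -22212 - (171 - 259/4*1/171) = -22212 - (171 - 259/684) = -22212 - 1*116705/684 = -22212 - 116705/684 = -15309713/684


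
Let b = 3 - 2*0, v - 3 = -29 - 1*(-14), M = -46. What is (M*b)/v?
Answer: 23/2 ≈ 11.500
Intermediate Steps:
v = -12 (v = 3 + (-29 - 1*(-14)) = 3 + (-29 + 14) = 3 - 15 = -12)
b = 3 (b = 3 + 0 = 3)
(M*b)/v = -46*3/(-12) = -138*(-1/12) = 23/2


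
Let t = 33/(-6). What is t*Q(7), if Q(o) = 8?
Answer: -44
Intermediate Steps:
t = -11/2 (t = 33*(-1/6) = -11/2 ≈ -5.5000)
t*Q(7) = -11/2*8 = -44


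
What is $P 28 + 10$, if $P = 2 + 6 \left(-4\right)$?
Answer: $-606$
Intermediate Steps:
$P = -22$ ($P = 2 - 24 = -22$)
$P 28 + 10 = \left(-22\right) 28 + 10 = -616 + 10 = -606$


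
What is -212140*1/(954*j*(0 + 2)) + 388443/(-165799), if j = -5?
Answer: 1573342682/79086123 ≈ 19.894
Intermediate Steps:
-212140*1/(954*j*(0 + 2)) + 388443/(-165799) = -212140*(-1/(4770*(0 + 2))) + 388443/(-165799) = -212140/(-5*2*954) + 388443*(-1/165799) = -212140/((-10*954)) - 388443/165799 = -212140/(-9540) - 388443/165799 = -212140*(-1/9540) - 388443/165799 = 10607/477 - 388443/165799 = 1573342682/79086123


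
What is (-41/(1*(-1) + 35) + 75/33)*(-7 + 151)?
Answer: 28728/187 ≈ 153.63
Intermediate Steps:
(-41/(1*(-1) + 35) + 75/33)*(-7 + 151) = (-41/(-1 + 35) + 75*(1/33))*144 = (-41/34 + 25/11)*144 = (399/374)*144 = 28728/187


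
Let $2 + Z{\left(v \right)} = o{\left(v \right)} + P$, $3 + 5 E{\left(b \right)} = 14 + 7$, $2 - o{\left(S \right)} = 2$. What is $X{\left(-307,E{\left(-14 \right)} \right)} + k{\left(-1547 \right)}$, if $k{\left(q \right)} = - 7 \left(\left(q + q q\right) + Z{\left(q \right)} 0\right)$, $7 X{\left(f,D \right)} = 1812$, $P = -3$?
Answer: $- \frac{117189626}{7} \approx -1.6741 \cdot 10^{7}$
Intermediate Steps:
$o{\left(S \right)} = 0$ ($o{\left(S \right)} = 2 - 2 = 0$)
$E{\left(b \right)} = \frac{18}{5}$ ($E{\left(b \right)} = - \frac{3}{5} + \frac{14 + 7}{5} = - \frac{3}{5} + \frac{1}{5} \cdot 21 = - \frac{3}{5} + \frac{21}{5} = \frac{18}{5}$)
$X{\left(f,D \right)} = \frac{1812}{7}$ ($X{\left(f,D \right)} = \frac{1}{7} \cdot 1812 = \frac{1812}{7}$)
$Z{\left(v \right)} = -5$ ($Z{\left(v \right)} = -2 + \left(0 - 3\right) = -2 - 3 = -5$)
$k{\left(q \right)} = - 7 q - 7 q^{2}$ ($k{\left(q \right)} = - 7 \left(\left(q + q q\right) - 0\right) = - 7 \left(\left(q + q^{2}\right) + 0\right) = - 7 \left(q + q^{2}\right) = - 7 q - 7 q^{2}$)
$X{\left(-307,E{\left(-14 \right)} \right)} + k{\left(-1547 \right)} = \frac{1812}{7} - - 10829 \left(1 - 1547\right) = \frac{1812}{7} - \left(-10829\right) \left(-1546\right) = \frac{1812}{7} - 16741634 = - \frac{117189626}{7}$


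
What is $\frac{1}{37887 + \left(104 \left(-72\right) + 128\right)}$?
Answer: $\frac{1}{30527} \approx 3.2758 \cdot 10^{-5}$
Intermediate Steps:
$\frac{1}{37887 + \left(104 \left(-72\right) + 128\right)} = \frac{1}{37887 + \left(-7488 + 128\right)} = \frac{1}{37887 - 7360} = \frac{1}{30527}$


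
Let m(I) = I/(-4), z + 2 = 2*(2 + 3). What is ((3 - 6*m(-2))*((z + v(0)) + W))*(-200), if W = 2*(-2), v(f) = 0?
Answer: 0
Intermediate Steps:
z = 8 (z = -2 + 2*(2 + 3) = -2 + 2*5 = -2 + 10 = 8)
m(I) = -I/4 (m(I) = I*(-¼) = -I/4)
W = -4
((3 - 6*m(-2))*((z + v(0)) + W))*(-200) = ((3 - (-3)*(-2)/2)*((8 + 0) - 4))*(-200) = ((3 - 6*½)*(8 - 4))*(-200) = ((3 - 3)*4)*(-200) = (0*4)*(-200) = 0*(-200) = 0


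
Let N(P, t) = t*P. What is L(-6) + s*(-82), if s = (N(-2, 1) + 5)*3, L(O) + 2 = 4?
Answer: -736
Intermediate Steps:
L(O) = 2 (L(O) = -2 + 4 = 2)
N(P, t) = P*t
s = 9 (s = (-2*1 + 5)*3 = (-2 + 5)*3 = 3*3 = 9)
L(-6) + s*(-82) = 2 + 9*(-82) = 2 - 738 = -736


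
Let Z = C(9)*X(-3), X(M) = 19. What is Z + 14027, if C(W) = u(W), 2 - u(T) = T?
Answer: 13894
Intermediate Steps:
u(T) = 2 - T
C(W) = 2 - W
Z = -133 (Z = (2 - 1*9)*19 = (2 - 9)*19 = -7*19 = -133)
Z + 14027 = -133 + 14027 = 13894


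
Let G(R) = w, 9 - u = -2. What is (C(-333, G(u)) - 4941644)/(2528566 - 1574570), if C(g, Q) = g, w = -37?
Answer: -4941977/953996 ≈ -5.1803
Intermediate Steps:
u = 11 (u = 9 - 1*(-2) = 9 + 2 = 11)
G(R) = -37
(C(-333, G(u)) - 4941644)/(2528566 - 1574570) = (-333 - 4941644)/(2528566 - 1574570) = -4941977/953996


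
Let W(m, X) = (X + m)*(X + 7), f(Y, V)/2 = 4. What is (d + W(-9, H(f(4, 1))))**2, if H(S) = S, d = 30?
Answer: 225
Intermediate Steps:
f(Y, V) = 8 (f(Y, V) = 2*4 = 8)
W(m, X) = (7 + X)*(X + m) (W(m, X) = (X + m)*(7 + X) = (7 + X)*(X + m))
(d + W(-9, H(f(4, 1))))**2 = (30 + (8**2 + 7*8 + 7*(-9) + 8*(-9)))**2 = (30 + (64 + 56 - 63 - 72))**2 = (30 - 15)**2 = 15**2 = 225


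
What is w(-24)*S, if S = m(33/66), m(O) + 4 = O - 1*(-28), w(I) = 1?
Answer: 49/2 ≈ 24.500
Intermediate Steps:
m(O) = 24 + O (m(O) = -4 + (O - 1*(-28)) = -4 + (O + 28) = -4 + (28 + O) = 24 + O)
S = 49/2 (S = 24 + 33/66 = 24 + 33*(1/66) = 24 + 1/2 = 49/2 ≈ 24.500)
w(-24)*S = 1*(49/2) = 49/2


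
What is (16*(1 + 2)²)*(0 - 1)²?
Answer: 144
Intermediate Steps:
(16*(1 + 2)²)*(0 - 1)² = (16*3²)*(-1)² = (16*9)*1 = 144*1 = 144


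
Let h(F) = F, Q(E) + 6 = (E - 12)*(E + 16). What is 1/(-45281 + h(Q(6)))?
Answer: -1/45419 ≈ -2.2017e-5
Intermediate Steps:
Q(E) = -6 + (-12 + E)*(16 + E) (Q(E) = -6 + (E - 12)*(E + 16) = -6 + (-12 + E)*(16 + E))
1/(-45281 + h(Q(6))) = 1/(-45281 + (-198 + 6² + 4*6)) = 1/(-45281 + (-198 + 36 + 24)) = 1/(-45281 - 138) = 1/(-45419) = -1/45419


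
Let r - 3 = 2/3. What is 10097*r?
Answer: 111067/3 ≈ 37022.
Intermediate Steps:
r = 11/3 (r = 3 + 2/3 = 3 + 2*(⅓) = 3 + ⅔ = 11/3 ≈ 3.6667)
10097*r = 10097*(11/3) = 111067/3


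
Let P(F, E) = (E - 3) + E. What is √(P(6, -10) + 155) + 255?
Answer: 255 + 2*√33 ≈ 266.49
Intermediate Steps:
P(F, E) = -3 + 2*E (P(F, E) = (-3 + E) + E = -3 + 2*E)
√(P(6, -10) + 155) + 255 = √((-3 + 2*(-10)) + 155) + 255 = √((-3 - 20) + 155) + 255 = √(-23 + 155) + 255 = √132 + 255 = 2*√33 + 255 = 255 + 2*√33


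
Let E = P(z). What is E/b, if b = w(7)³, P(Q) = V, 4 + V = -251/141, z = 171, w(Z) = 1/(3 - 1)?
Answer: -6520/141 ≈ -46.241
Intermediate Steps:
w(Z) = ½ (w(Z) = 1/2 = ½)
V = -815/141 (V = -4 - 251/141 = -815/141 ≈ -5.7801)
P(Q) = -815/141
E = -815/141 ≈ -5.7801
b = ⅛ (b = (½)³ = ⅛ ≈ 0.12500)
E/b = -815/(141*⅛) = -815/141*8 = -6520/141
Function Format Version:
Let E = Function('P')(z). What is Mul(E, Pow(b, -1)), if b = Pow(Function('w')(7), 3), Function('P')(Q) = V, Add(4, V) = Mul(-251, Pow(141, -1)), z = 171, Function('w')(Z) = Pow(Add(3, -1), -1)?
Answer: Rational(-6520, 141) ≈ -46.241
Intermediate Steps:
Function('w')(Z) = Rational(1, 2) (Function('w')(Z) = Pow(2, -1) = Rational(1, 2))
V = Rational(-815, 141) (V = Add(-4, Mul(-251, Pow(141, -1))) = Add(-4, Mul(-251, Rational(1, 141))) = Add(-4, Rational(-251, 141)) = Rational(-815, 141) ≈ -5.7801)
Function('P')(Q) = Rational(-815, 141)
E = Rational(-815, 141) ≈ -5.7801
b = Rational(1, 8) (b = Pow(Rational(1, 2), 3) = Rational(1, 8) ≈ 0.12500)
Mul(E, Pow(b, -1)) = Mul(Rational(-815, 141), Pow(Rational(1, 8), -1)) = Mul(Rational(-815, 141), 8) = Rational(-6520, 141)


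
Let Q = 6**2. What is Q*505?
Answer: 18180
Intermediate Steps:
Q = 36
Q*505 = 36*505 = 18180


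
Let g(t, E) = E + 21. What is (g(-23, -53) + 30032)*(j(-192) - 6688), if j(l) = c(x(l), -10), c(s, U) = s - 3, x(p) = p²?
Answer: 905190000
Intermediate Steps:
c(s, U) = -3 + s
g(t, E) = 21 + E
j(l) = -3 + l²
(g(-23, -53) + 30032)*(j(-192) - 6688) = ((21 - 53) + 30032)*((-3 + (-192)²) - 6688) = (-32 + 30032)*((-3 + 36864) - 6688) = 30000*(36861 - 6688) = 30000*30173 = 905190000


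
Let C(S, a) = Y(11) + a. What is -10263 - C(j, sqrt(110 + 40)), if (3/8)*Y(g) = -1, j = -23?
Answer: -30781/3 - 5*sqrt(6) ≈ -10273.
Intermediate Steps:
Y(g) = -8/3 (Y(g) = (8/3)*(-1) = -8/3)
C(S, a) = -8/3 + a
-10263 - C(j, sqrt(110 + 40)) = -10263 - (-8/3 + sqrt(110 + 40)) = -10263 - (-8/3 + sqrt(150)) = -10263 - (-8/3 + 5*sqrt(6)) = -10263 + (8/3 - 5*sqrt(6)) = -30781/3 - 5*sqrt(6)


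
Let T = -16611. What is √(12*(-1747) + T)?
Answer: 15*I*√167 ≈ 193.84*I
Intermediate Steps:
√(12*(-1747) + T) = √(12*(-1747) - 16611) = √(-20964 - 16611) = √(-37575) = 15*I*√167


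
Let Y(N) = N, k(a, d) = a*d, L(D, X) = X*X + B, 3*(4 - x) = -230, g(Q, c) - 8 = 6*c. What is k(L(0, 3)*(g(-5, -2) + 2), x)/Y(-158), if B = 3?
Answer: 968/79 ≈ 12.253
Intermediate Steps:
g(Q, c) = 8 + 6*c
x = 242/3 (x = 4 - ⅓*(-230) = 4 + 230/3 = 242/3 ≈ 80.667)
L(D, X) = 3 + X² (L(D, X) = X*X + 3 = X² + 3 = 3 + X²)
k(L(0, 3)*(g(-5, -2) + 2), x)/Y(-158) = (((3 + 3²)*((8 + 6*(-2)) + 2))*(242/3))/(-158) = (((3 + 9)*((8 - 12) + 2))*(242/3))*(-1/158) = ((12*(-4 + 2))*(242/3))*(-1/158) = ((12*(-2))*(242/3))*(-1/158) = -24*242/3*(-1/158) = -1936*(-1/158) = 968/79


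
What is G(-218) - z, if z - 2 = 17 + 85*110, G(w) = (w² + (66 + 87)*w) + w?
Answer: 4583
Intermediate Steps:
G(w) = w² + 154*w (G(w) = (w² + 153*w) + w = w² + 154*w)
z = 9369 (z = 2 + (17 + 85*110) = 2 + (17 + 9350) = 2 + 9367 = 9369)
G(-218) - z = -218*(154 - 218) - 1*9369 = -218*(-64) - 9369 = 13952 - 9369 = 4583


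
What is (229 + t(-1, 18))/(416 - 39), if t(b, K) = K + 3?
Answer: 250/377 ≈ 0.66313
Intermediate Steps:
t(b, K) = 3 + K
(229 + t(-1, 18))/(416 - 39) = (229 + (3 + 18))/(416 - 39) = (229 + 21)/377 = 250*(1/377) = 250/377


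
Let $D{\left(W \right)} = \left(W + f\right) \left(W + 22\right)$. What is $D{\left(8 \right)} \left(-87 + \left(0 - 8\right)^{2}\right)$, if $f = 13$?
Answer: $-14490$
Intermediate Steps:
$D{\left(W \right)} = \left(13 + W\right) \left(22 + W\right)$ ($D{\left(W \right)} = \left(W + 13\right) \left(W + 22\right) = \left(13 + W\right) \left(22 + W\right)$)
$D{\left(8 \right)} \left(-87 + \left(0 - 8\right)^{2}\right) = \left(286 + 8^{2} + 35 \cdot 8\right) \left(-87 + \left(0 - 8\right)^{2}\right) = \left(286 + 64 + 280\right) \left(-87 + \left(-8\right)^{2}\right) = 630 \left(-87 + 64\right) = 630 \left(-23\right) = -14490$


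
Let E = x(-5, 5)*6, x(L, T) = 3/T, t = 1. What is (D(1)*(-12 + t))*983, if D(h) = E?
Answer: -194634/5 ≈ -38927.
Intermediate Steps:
E = 18/5 (E = (3/5)*6 = 18/5 ≈ 3.6000)
D(h) = 18/5
(D(1)*(-12 + t))*983 = (18*(-12 + 1)/5)*983 = ((18/5)*(-11))*983 = -198/5*983 = -194634/5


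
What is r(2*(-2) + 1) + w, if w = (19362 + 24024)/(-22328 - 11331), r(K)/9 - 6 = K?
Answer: 865407/33659 ≈ 25.711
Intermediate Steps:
r(K) = 54 + 9*K
w = -43386/33659 (w = 43386/(-33659) = 43386*(-1/33659) = -43386/33659 ≈ -1.2890)
r(2*(-2) + 1) + w = (54 + 9*(2*(-2) + 1)) - 43386/33659 = (54 + 9*(-4 + 1)) - 43386/33659 = (54 + 9*(-3)) - 43386/33659 = (54 - 27) - 43386/33659 = 27 - 43386/33659 = 865407/33659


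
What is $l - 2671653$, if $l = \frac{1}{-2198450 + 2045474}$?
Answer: $- \frac{408698789329}{152976} \approx -2.6717 \cdot 10^{6}$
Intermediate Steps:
$l = - \frac{1}{152976}$ ($l = \frac{1}{-152976} = - \frac{1}{152976} \approx -6.537 \cdot 10^{-6}$)
$l - 2671653 = - \frac{1}{152976} - 2671653 = - \frac{408698789329}{152976}$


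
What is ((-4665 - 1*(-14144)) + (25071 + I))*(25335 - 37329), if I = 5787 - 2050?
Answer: -459214278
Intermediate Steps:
I = 3737
((-4665 - 1*(-14144)) + (25071 + I))*(25335 - 37329) = ((-4665 - 1*(-14144)) + (25071 + 3737))*(25335 - 37329) = ((-4665 + 14144) + 28808)*(-11994) = (9479 + 28808)*(-11994) = 38287*(-11994) = -459214278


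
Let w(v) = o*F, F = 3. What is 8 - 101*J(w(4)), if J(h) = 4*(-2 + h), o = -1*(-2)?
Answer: -1608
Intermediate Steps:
o = 2
w(v) = 6 (w(v) = 2*3 = 6)
J(h) = -8 + 4*h
8 - 101*J(w(4)) = 8 - 101*(-8 + 4*6) = 8 - 101*(-8 + 24) = 8 - 101*16 = 8 - 1616 = -1608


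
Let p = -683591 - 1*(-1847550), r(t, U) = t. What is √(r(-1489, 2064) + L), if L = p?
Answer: √1162470 ≈ 1078.2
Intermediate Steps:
p = 1163959 (p = -683591 + 1847550 = 1163959)
L = 1163959
√(r(-1489, 2064) + L) = √(-1489 + 1163959) = √1162470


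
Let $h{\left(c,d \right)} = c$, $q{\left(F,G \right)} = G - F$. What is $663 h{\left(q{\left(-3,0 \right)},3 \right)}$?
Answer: $1989$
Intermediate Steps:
$663 h{\left(q{\left(-3,0 \right)},3 \right)} = 663 \left(0 - -3\right) = 663 \left(0 + 3\right) = 663 \cdot 3 = 1989$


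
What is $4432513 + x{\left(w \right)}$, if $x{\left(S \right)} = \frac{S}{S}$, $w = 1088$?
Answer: $4432514$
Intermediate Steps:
$x{\left(S \right)} = 1$
$4432513 + x{\left(w \right)} = 4432513 + 1 = 4432514$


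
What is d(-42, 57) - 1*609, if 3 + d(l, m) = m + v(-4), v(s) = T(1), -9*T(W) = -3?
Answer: -1664/3 ≈ -554.67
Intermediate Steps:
T(W) = 1/3 (T(W) = -1/9*(-3) = 1/3)
v(s) = 1/3
d(l, m) = -8/3 + m (d(l, m) = -3 + (m + 1/3) = -3 + (1/3 + m) = -8/3 + m)
d(-42, 57) - 1*609 = (-8/3 + 57) - 1*609 = 163/3 - 609 = -1664/3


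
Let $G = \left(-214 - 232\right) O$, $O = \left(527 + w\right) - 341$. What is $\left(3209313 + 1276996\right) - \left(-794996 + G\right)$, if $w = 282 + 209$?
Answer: $5583247$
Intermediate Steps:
$w = 491$
$O = 677$ ($O = \left(527 + 491\right) - 341 = 1018 - 341 = 677$)
$G = -301942$ ($G = \left(-214 - 232\right) 677 = \left(-446\right) 677 = -301942$)
$\left(3209313 + 1276996\right) - \left(-794996 + G\right) = \left(3209313 + 1276996\right) + \left(794996 - -301942\right) = 4486309 + \left(794996 + 301942\right) = 4486309 + 1096938 = 5583247$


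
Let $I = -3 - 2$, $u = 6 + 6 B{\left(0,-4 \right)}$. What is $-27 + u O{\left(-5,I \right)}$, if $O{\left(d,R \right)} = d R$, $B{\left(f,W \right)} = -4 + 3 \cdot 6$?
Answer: $2223$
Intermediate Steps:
$B{\left(f,W \right)} = 14$ ($B{\left(f,W \right)} = -4 + 18 = 14$)
$u = 90$ ($u = 6 + 6 \cdot 14 = 6 + 84 = 90$)
$I = -5$
$O{\left(d,R \right)} = R d$
$-27 + u O{\left(-5,I \right)} = -27 + 90 \left(\left(-5\right) \left(-5\right)\right) = -27 + 90 \cdot 25 = -27 + 2250 = 2223$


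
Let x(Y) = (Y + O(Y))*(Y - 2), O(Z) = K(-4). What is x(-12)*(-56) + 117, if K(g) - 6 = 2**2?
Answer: -1451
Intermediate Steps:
K(g) = 10 (K(g) = 6 + 2**2 = 6 + 4 = 10)
O(Z) = 10
x(Y) = (-2 + Y)*(10 + Y) (x(Y) = (Y + 10)*(Y - 2) = (10 + Y)*(-2 + Y) = (-2 + Y)*(10 + Y))
x(-12)*(-56) + 117 = (-20 + (-12)**2 + 8*(-12))*(-56) + 117 = (-20 + 144 - 96)*(-56) + 117 = 28*(-56) + 117 = -1568 + 117 = -1451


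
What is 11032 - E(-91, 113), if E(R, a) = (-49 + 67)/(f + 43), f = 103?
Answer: 805327/73 ≈ 11032.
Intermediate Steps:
E(R, a) = 9/73 (E(R, a) = (-49 + 67)/(103 + 43) = 18/146 = 18*(1/146) = 9/73)
11032 - E(-91, 113) = 11032 - 1*9/73 = 11032 - 9/73 = 805327/73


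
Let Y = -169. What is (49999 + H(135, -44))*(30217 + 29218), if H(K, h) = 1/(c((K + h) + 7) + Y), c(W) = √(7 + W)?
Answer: 84562416673125/28456 - 59435*√105/28456 ≈ 2.9717e+9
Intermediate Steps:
H(K, h) = 1/(-169 + √(14 + K + h)) (H(K, h) = 1/(√(7 + ((K + h) + 7)) - 169) = 1/(√(7 + (7 + K + h)) - 169) = 1/(√(14 + K + h) - 169) = 1/(-169 + √(14 + K + h)))
(49999 + H(135, -44))*(30217 + 29218) = (49999 + 1/(-169 + √(14 + 135 - 44)))*(30217 + 29218) = (49999 + 1/(-169 + √105))*59435 = 2971690565 + 59435/(-169 + √105)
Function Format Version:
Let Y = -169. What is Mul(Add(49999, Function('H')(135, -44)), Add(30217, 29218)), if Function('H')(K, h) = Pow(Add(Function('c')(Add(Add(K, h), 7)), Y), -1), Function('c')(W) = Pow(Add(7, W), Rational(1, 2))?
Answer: Add(Rational(84562416673125, 28456), Mul(Rational(-59435, 28456), Pow(105, Rational(1, 2)))) ≈ 2.9717e+9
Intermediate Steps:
Function('H')(K, h) = Pow(Add(-169, Pow(Add(14, K, h), Rational(1, 2))), -1) (Function('H')(K, h) = Pow(Add(Pow(Add(7, Add(Add(K, h), 7)), Rational(1, 2)), -169), -1) = Pow(Add(Pow(Add(7, Add(7, K, h)), Rational(1, 2)), -169), -1) = Pow(Add(Pow(Add(14, K, h), Rational(1, 2)), -169), -1) = Pow(Add(-169, Pow(Add(14, K, h), Rational(1, 2))), -1))
Mul(Add(49999, Function('H')(135, -44)), Add(30217, 29218)) = Mul(Add(49999, Pow(Add(-169, Pow(Add(14, 135, -44), Rational(1, 2))), -1)), Add(30217, 29218)) = Mul(Add(49999, Pow(Add(-169, Pow(105, Rational(1, 2))), -1)), 59435) = Add(2971690565, Mul(59435, Pow(Add(-169, Pow(105, Rational(1, 2))), -1)))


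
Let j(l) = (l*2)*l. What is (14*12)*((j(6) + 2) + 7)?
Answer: 13608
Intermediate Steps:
j(l) = 2*l**2 (j(l) = (2*l)*l = 2*l**2)
(14*12)*((j(6) + 2) + 7) = (14*12)*((2*6**2 + 2) + 7) = 168*((2*36 + 2) + 7) = 168*((72 + 2) + 7) = 168*(74 + 7) = 168*81 = 13608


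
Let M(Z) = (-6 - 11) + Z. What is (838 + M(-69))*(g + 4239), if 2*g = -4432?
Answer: 1521296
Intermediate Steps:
g = -2216 (g = (½)*(-4432) = -2216)
M(Z) = -17 + Z
(838 + M(-69))*(g + 4239) = (838 + (-17 - 69))*(-2216 + 4239) = (838 - 86)*2023 = 752*2023 = 1521296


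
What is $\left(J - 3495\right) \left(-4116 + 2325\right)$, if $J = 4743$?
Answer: $-2235168$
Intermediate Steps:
$\left(J - 3495\right) \left(-4116 + 2325\right) = \left(4743 - 3495\right) \left(-4116 + 2325\right) = 1248 \left(-1791\right) = -2235168$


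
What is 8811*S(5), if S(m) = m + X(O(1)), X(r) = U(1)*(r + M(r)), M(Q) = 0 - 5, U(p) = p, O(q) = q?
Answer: 8811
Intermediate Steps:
M(Q) = -5
X(r) = -5 + r (X(r) = 1*(r - 5) = 1*(-5 + r) = -5 + r)
S(m) = -4 + m (S(m) = m + (-5 + 1) = m - 4 = -4 + m)
8811*S(5) = 8811*(-4 + 5) = 8811*1 = 8811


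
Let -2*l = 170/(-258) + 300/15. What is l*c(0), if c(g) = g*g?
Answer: 0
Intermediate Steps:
c(g) = g**2
l = -2495/258 (l = -(170/(-258) + 300/15)/2 = -(170*(-1/258) + 300*(1/15))/2 = -(-85/129 + 20)/2 = -1/2*2495/129 = -2495/258 ≈ -9.6705)
l*c(0) = -2495/258*0**2 = -2495/258*0 = 0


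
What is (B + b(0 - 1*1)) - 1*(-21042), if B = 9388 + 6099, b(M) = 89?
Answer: 36618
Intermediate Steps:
B = 15487
(B + b(0 - 1*1)) - 1*(-21042) = (15487 + 89) - 1*(-21042) = 15576 + 21042 = 36618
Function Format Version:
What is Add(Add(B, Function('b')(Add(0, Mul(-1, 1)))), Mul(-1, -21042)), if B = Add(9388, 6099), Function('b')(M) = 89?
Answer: 36618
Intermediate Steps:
B = 15487
Add(Add(B, Function('b')(Add(0, Mul(-1, 1)))), Mul(-1, -21042)) = Add(Add(15487, 89), Mul(-1, -21042)) = Add(15576, 21042) = 36618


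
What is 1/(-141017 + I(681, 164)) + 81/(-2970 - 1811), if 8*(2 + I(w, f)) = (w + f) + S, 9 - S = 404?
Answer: -45691055/2695771631 ≈ -0.016949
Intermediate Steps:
S = -395 (S = 9 - 1*404 = 9 - 404 = -395)
I(w, f) = -411/8 + f/8 + w/8 (I(w, f) = -2 + ((w + f) - 395)/8 = -2 + ((f + w) - 395)/8 = -2 + (-395 + f + w)/8 = -2 + (-395/8 + f/8 + w/8) = -411/8 + f/8 + w/8)
1/(-141017 + I(681, 164)) + 81/(-2970 - 1811) = 1/(-141017 + (-411/8 + (⅛)*164 + (⅛)*681)) + 81/(-2970 - 1811) = 1/(-141017 + (-411/8 + 41/2 + 681/8)) + 81/(-4781) = 1/(-141017 + 217/4) - 1/4781*81 = 1/(-563851/4) - 81/4781 = -4/563851 - 81/4781 = -45691055/2695771631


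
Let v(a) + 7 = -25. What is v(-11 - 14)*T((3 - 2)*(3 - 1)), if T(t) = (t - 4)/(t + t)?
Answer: 16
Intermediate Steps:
v(a) = -32 (v(a) = -7 - 25 = -32)
T(t) = (-4 + t)/(2*t) (T(t) = (-4 + t)/((2*t)) = (-4 + t)*(1/(2*t)) = (-4 + t)/(2*t))
v(-11 - 14)*T((3 - 2)*(3 - 1)) = -16*(-4 + (3 - 2)*(3 - 1))/((3 - 2)*(3 - 1)) = -16*(-4 + 1*2)/(1*2) = -16*(-4 + 2)/2 = -16*(-2)/2 = -32*(-½) = 16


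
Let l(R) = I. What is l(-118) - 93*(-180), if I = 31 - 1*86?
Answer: 16685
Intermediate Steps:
I = -55 (I = 31 - 86 = -55)
l(R) = -55
l(-118) - 93*(-180) = -55 - 93*(-180) = -55 + 16740 = 16685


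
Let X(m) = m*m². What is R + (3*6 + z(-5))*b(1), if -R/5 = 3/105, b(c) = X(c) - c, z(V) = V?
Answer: -⅐ ≈ -0.14286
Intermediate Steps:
X(m) = m³
b(c) = c³ - c
R = -⅐ (R = -15/105 = -5*1/35 = -⅐ ≈ -0.14286)
R + (3*6 + z(-5))*b(1) = -⅐ + (3*6 - 5)*(1³ - 1*1) = -⅐ + (18 - 5)*(1 - 1) = -⅐ + 13*0 = -⅐ + 0 = -⅐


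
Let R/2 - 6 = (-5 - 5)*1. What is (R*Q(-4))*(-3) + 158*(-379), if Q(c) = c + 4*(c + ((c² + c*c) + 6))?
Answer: -56714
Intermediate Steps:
Q(c) = 24 + 5*c + 8*c² (Q(c) = c + 4*(c + ((c² + c²) + 6)) = c + 4*(c + (2*c² + 6)) = c + 4*(c + (6 + 2*c²)) = c + 4*(6 + c + 2*c²) = c + (24 + 4*c + 8*c²) = 24 + 5*c + 8*c²)
R = -8 (R = 12 + 2*((-5 - 5)*1) = 12 + 2*(-10*1) = 12 + 2*(-10) = 12 - 20 = -8)
(R*Q(-4))*(-3) + 158*(-379) = -8*(24 + 5*(-4) + 8*(-4)²)*(-3) + 158*(-379) = -8*(24 - 20 + 8*16)*(-3) - 59882 = -8*(24 - 20 + 128)*(-3) - 59882 = -8*132*(-3) - 59882 = -1056*(-3) - 59882 = 3168 - 59882 = -56714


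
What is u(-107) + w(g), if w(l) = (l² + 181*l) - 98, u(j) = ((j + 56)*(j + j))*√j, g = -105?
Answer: -8078 + 10914*I*√107 ≈ -8078.0 + 1.129e+5*I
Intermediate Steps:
u(j) = 2*j^(3/2)*(56 + j) (u(j) = ((56 + j)*(2*j))*√j = (2*j*(56 + j))*√j = 2*j^(3/2)*(56 + j))
w(l) = -98 + l² + 181*l
u(-107) + w(g) = 2*(-107)^(3/2)*(56 - 107) + (-98 + (-105)² + 181*(-105)) = 2*(-107*I*√107)*(-51) + (-98 + 11025 - 19005) = 10914*I*√107 - 8078 = -8078 + 10914*I*√107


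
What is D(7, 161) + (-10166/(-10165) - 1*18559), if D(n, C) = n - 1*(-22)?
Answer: -188347284/10165 ≈ -18529.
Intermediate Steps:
D(n, C) = 22 + n (D(n, C) = n + 22 = 22 + n)
D(7, 161) + (-10166/(-10165) - 1*18559) = (22 + 7) + (-10166/(-10165) - 1*18559) = 29 + (-10166*(-1/10165) - 18559) = 29 + (10166/10165 - 18559) = 29 - 188642069/10165 = -188347284/10165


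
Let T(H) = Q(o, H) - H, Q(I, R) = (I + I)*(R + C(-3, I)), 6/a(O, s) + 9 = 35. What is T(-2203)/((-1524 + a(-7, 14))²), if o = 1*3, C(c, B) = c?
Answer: -1864577/392396481 ≈ -0.0047518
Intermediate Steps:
a(O, s) = 3/13 (a(O, s) = 6/(-9 + 35) = 6/26 = 6*(1/26) = 3/13)
o = 3
Q(I, R) = 2*I*(-3 + R) (Q(I, R) = (I + I)*(R - 3) = (2*I)*(-3 + R) = 2*I*(-3 + R))
T(H) = -18 + 5*H (T(H) = 2*3*(-3 + H) - H = (-18 + 6*H) - H = -18 + 5*H)
T(-2203)/((-1524 + a(-7, 14))²) = (-18 + 5*(-2203))/((-1524 + 3/13)²) = (-18 - 11015)/((-19809/13)²) = -11033/392396481/169 = -11033*169/392396481 = -1864577/392396481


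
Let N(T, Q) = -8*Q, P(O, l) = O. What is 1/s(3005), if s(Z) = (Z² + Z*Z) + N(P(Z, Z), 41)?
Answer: 1/18059722 ≈ 5.5372e-8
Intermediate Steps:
s(Z) = -328 + 2*Z² (s(Z) = (Z² + Z*Z) - 8*41 = (Z² + Z²) - 328 = 2*Z² - 328 = -328 + 2*Z²)
1/s(3005) = 1/(-328 + 2*3005²) = 1/(-328 + 2*9030025) = 1/(-328 + 18060050) = 1/18059722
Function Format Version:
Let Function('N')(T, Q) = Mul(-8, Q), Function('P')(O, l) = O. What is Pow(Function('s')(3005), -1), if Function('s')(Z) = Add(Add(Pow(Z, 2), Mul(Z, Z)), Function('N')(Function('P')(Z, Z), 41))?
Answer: Rational(1, 18059722) ≈ 5.5372e-8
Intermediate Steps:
Function('s')(Z) = Add(-328, Mul(2, Pow(Z, 2))) (Function('s')(Z) = Add(Add(Pow(Z, 2), Mul(Z, Z)), Mul(-8, 41)) = Add(Add(Pow(Z, 2), Pow(Z, 2)), -328) = Add(Mul(2, Pow(Z, 2)), -328) = Add(-328, Mul(2, Pow(Z, 2))))
Pow(Function('s')(3005), -1) = Pow(Add(-328, Mul(2, Pow(3005, 2))), -1) = Pow(Add(-328, Mul(2, 9030025)), -1) = Pow(Add(-328, 18060050), -1) = Pow(18059722, -1) = Rational(1, 18059722)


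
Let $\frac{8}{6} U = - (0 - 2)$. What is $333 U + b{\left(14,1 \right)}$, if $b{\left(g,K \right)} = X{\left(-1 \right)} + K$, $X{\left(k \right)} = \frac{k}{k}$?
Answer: $\frac{1003}{2} \approx 501.5$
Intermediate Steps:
$X{\left(k \right)} = 1$
$U = \frac{3}{2}$ ($U = \frac{3 \left(- (0 - 2)\right)}{4} = \frac{3 \left(\left(-1\right) \left(-2\right)\right)}{4} = \frac{3}{4} \cdot 2 = \frac{3}{2} \approx 1.5$)
$b{\left(g,K \right)} = 1 + K$
$333 U + b{\left(14,1 \right)} = 333 \cdot \frac{3}{2} + \left(1 + 1\right) = \frac{999}{2} + 2 = \frac{1003}{2}$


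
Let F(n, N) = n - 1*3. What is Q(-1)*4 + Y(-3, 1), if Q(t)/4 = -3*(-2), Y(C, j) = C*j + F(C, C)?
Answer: 87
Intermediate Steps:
F(n, N) = -3 + n (F(n, N) = n - 3 = -3 + n)
Y(C, j) = -3 + C + C*j (Y(C, j) = C*j + (-3 + C) = -3 + C + C*j)
Q(t) = 24 (Q(t) = 4*(-3*(-2)) = 4*6 = 24)
Q(-1)*4 + Y(-3, 1) = 24*4 + (-3 - 3 - 3*1) = 96 + (-3 - 3 - 3) = 96 - 9 = 87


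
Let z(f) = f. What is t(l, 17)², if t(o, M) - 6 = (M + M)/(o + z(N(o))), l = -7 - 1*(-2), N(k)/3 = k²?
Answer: 51529/1225 ≈ 42.065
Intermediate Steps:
N(k) = 3*k²
l = -5 (l = -7 + 2 = -5)
t(o, M) = 6 + 2*M/(o + 3*o²) (t(o, M) = 6 + (M + M)/(o + 3*o²) = 6 + (2*M)/(o + 3*o²) = 6 + 2*M/(o + 3*o²))
t(l, 17)² = (2*(17 + 3*(-5) + 9*(-5)²)/(-5*(1 + 3*(-5))))² = (2*(-⅕)*(17 - 15 + 9*25)/(1 - 15))² = (2*(-⅕)*(17 - 15 + 225)/(-14))² = (2*(-⅕)*(-1/14)*227)² = (227/35)² = 51529/1225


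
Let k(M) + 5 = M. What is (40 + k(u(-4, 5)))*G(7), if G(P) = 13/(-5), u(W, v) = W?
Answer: -403/5 ≈ -80.600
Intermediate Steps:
G(P) = -13/5 (G(P) = 13*(-⅕) = -13/5)
k(M) = -5 + M
(40 + k(u(-4, 5)))*G(7) = (40 + (-5 - 4))*(-13/5) = (40 - 9)*(-13/5) = 31*(-13/5) = -403/5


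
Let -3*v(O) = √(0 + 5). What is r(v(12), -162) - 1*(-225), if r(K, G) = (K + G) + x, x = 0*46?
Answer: 63 - √5/3 ≈ 62.255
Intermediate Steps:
x = 0
v(O) = -√5/3 (v(O) = -√(0 + 5)/3 = -√5/3)
r(K, G) = G + K (r(K, G) = (K + G) + 0 = (G + K) + 0 = G + K)
r(v(12), -162) - 1*(-225) = (-162 - √5/3) - 1*(-225) = (-162 - √5/3) + 225 = 63 - √5/3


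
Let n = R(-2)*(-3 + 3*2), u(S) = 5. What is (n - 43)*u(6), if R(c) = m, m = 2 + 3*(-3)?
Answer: -320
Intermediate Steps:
m = -7 (m = 2 - 9 = -7)
R(c) = -7
n = -21 (n = -7*(-3 + 3*2) = -7*(-3 + 6) = -7*3 = -21)
(n - 43)*u(6) = (-21 - 43)*5 = -64*5 = -320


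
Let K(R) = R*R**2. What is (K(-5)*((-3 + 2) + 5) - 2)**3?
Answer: -126506008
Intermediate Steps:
K(R) = R**3
(K(-5)*((-3 + 2) + 5) - 2)**3 = ((-5)**3*((-3 + 2) + 5) - 2)**3 = (-125*(-1 + 5) - 2)**3 = (-125*4 - 2)**3 = (-500 - 2)**3 = (-502)**3 = -126506008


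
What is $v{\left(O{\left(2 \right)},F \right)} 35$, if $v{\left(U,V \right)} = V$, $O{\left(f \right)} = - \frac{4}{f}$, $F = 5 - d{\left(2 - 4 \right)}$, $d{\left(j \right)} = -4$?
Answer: $315$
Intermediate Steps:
$F = 9$ ($F = 5 - -4 = 5 + 4 = 9$)
$v{\left(O{\left(2 \right)},F \right)} 35 = 9 \cdot 35 = 315$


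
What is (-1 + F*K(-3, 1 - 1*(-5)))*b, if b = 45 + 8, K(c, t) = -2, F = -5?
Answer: 477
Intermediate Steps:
b = 53
(-1 + F*K(-3, 1 - 1*(-5)))*b = (-1 - 5*(-2))*53 = (-1 + 10)*53 = 9*53 = 477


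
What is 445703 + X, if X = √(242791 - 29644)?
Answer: 445703 + 3*√23683 ≈ 4.4616e+5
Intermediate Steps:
X = 3*√23683 (X = √213147 = 3*√23683 ≈ 461.68)
445703 + X = 445703 + 3*√23683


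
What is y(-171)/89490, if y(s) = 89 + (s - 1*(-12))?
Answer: -7/8949 ≈ -0.00078221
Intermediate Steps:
y(s) = 101 + s (y(s) = 89 + (s + 12) = 89 + (12 + s) = 101 + s)
y(-171)/89490 = (101 - 171)/89490 = -70*1/89490 = -7/8949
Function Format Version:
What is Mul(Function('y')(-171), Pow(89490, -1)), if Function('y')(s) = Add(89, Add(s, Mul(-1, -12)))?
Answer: Rational(-7, 8949) ≈ -0.00078221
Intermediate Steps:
Function('y')(s) = Add(101, s) (Function('y')(s) = Add(89, Add(s, 12)) = Add(89, Add(12, s)) = Add(101, s))
Mul(Function('y')(-171), Pow(89490, -1)) = Mul(Add(101, -171), Pow(89490, -1)) = Mul(-70, Rational(1, 89490)) = Rational(-7, 8949)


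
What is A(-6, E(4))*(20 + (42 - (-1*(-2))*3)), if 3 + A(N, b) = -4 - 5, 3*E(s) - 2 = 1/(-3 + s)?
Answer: -672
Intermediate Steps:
E(s) = ⅔ + 1/(3*(-3 + s))
A(N, b) = -12 (A(N, b) = -3 + (-4 - 5) = -3 - 9 = -12)
A(-6, E(4))*(20 + (42 - (-1*(-2))*3)) = -12*(20 + (42 - (-1*(-2))*3)) = -12*(20 + (42 - 2*3)) = -12*(20 + (42 - 1*6)) = -12*(20 + (42 - 6)) = -12*(20 + 36) = -12*56 = -672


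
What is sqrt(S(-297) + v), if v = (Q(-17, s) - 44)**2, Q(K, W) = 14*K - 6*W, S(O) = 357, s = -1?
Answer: sqrt(76533) ≈ 276.65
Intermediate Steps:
Q(K, W) = -6*W + 14*K
v = 76176 (v = ((-6*(-1) + 14*(-17)) - 44)**2 = ((6 - 238) - 44)**2 = (-232 - 44)**2 = (-276)**2 = 76176)
sqrt(S(-297) + v) = sqrt(357 + 76176) = sqrt(76533)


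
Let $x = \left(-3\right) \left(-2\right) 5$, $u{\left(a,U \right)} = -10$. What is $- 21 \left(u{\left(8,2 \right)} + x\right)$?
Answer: $-420$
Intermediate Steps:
$x = 30$ ($x = 6 \cdot 5 = 30$)
$- 21 \left(u{\left(8,2 \right)} + x\right) = - 21 \left(-10 + 30\right) = \left(-21\right) 20 = -420$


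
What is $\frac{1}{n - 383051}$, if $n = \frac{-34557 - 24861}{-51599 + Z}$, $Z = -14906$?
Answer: $- \frac{66505}{25474747337} \approx -2.6106 \cdot 10^{-6}$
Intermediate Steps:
$n = \frac{59418}{66505}$ ($n = \frac{-34557 - 24861}{-51599 - 14906} = - \frac{59418}{-66505} = \left(-59418\right) \left(- \frac{1}{66505}\right) = \frac{59418}{66505} \approx 0.89344$)
$\frac{1}{n - 383051} = \frac{1}{\frac{59418}{66505} - 383051} = \frac{1}{- \frac{25474747337}{66505}} = - \frac{66505}{25474747337}$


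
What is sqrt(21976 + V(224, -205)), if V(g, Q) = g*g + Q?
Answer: sqrt(71947) ≈ 268.23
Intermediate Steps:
V(g, Q) = Q + g**2 (V(g, Q) = g**2 + Q = Q + g**2)
sqrt(21976 + V(224, -205)) = sqrt(21976 + (-205 + 224**2)) = sqrt(21976 + (-205 + 50176)) = sqrt(21976 + 49971) = sqrt(71947)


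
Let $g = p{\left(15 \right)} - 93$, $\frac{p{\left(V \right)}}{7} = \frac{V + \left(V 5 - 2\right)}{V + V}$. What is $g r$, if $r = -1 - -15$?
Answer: $- \frac{15218}{15} \approx -1014.5$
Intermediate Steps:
$r = 14$ ($r = -1 + 15 = 14$)
$p{\left(V \right)} = \frac{7 \left(-2 + 6 V\right)}{2 V}$ ($p{\left(V \right)} = 7 \frac{V + \left(V 5 - 2\right)}{V + V} = 7 \frac{V + \left(5 V - 2\right)}{2 V} = 7 \left(V + \left(-2 + 5 V\right)\right) \frac{1}{2 V} = 7 \left(-2 + 6 V\right) \frac{1}{2 V} = 7 \frac{-2 + 6 V}{2 V} = \frac{7 \left(-2 + 6 V\right)}{2 V}$)
$g = - \frac{1087}{15}$ ($g = \left(21 - \frac{7}{15}\right) - 93 = \frac{308}{15} - 93 = - \frac{1087}{15} \approx -72.467$)
$g r = \left(- \frac{1087}{15}\right) 14 = - \frac{15218}{15}$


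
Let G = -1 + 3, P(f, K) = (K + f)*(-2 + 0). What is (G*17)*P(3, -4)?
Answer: 68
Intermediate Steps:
P(f, K) = -2*K - 2*f (P(f, K) = (K + f)*(-2) = -2*K - 2*f)
G = 2
(G*17)*P(3, -4) = (2*17)*(-2*(-4) - 2*3) = 34*(8 - 6) = 34*2 = 68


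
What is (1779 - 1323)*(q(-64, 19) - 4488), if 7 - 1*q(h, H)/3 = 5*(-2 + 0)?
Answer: -2023272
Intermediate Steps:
q(h, H) = 51 (q(h, H) = 21 - 15*(-2 + 0) = 21 - 15*(-2) = 21 - 3*(-10) = 21 + 30 = 51)
(1779 - 1323)*(q(-64, 19) - 4488) = (1779 - 1323)*(51 - 4488) = 456*(-4437) = -2023272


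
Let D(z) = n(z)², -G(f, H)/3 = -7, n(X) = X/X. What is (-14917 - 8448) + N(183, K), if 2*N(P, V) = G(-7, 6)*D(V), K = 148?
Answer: -46709/2 ≈ -23355.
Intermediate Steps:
n(X) = 1
G(f, H) = 21 (G(f, H) = -3*(-7) = 21)
D(z) = 1 (D(z) = 1² = 1)
N(P, V) = 21/2 (N(P, V) = (21*1)/2 = (½)*21 = 21/2)
(-14917 - 8448) + N(183, K) = (-14917 - 8448) + 21/2 = -23365 + 21/2 = -46709/2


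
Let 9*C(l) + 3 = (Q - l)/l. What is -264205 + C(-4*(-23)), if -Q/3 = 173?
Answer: -218762627/828 ≈ -2.6421e+5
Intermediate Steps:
Q = -519 (Q = -3*173 = -519)
C(l) = -1/3 + (-519 - l)/(9*l) (C(l) = -1/3 + ((-519 - l)/l)/9 = -1/3 + (-519 - l)/(9*l))
-264205 + C(-4*(-23)) = -264205 + (-519 - (-16)*(-23))/(9*((-4*(-23)))) = -264205 + (1/9)*(-519 - 4*92)/92 = -264205 + (1/9)*(1/92)*(-519 - 368) = -264205 + (1/9)*(1/92)*(-887) = -264205 - 887/828 = -218762627/828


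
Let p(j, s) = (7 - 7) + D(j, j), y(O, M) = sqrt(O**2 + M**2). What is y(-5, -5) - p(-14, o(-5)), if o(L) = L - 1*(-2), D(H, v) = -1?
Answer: 1 + 5*sqrt(2) ≈ 8.0711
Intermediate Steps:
y(O, M) = sqrt(M**2 + O**2)
o(L) = 2 + L (o(L) = L + 2 = 2 + L)
p(j, s) = -1 (p(j, s) = (7 - 7) - 1 = 0 - 1 = -1)
y(-5, -5) - p(-14, o(-5)) = sqrt((-5)**2 + (-5)**2) - 1*(-1) = sqrt(25 + 25) + 1 = sqrt(50) + 1 = 5*sqrt(2) + 1 = 1 + 5*sqrt(2)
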